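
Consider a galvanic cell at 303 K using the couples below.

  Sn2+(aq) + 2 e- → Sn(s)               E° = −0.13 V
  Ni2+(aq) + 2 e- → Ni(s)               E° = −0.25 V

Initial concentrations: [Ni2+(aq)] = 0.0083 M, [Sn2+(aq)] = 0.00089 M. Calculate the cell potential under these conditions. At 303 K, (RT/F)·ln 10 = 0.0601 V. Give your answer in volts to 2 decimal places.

The Sn²⁺/Sn couple has the more positive E°, so it is the cathode; Ni²⁺/Ni is the anode.
E°cell = E°cat − E°an = −0.13 − (−0.25) = +0.12 V; n = 2.
Balancing gives Sn2+(aq) + Ni(s) → Sn(s) + Ni2+(aq); hence Q = [Ni2+(aq)] / [Sn2+(aq)] = 9.33 (log Q = 0.970).
E = E° − (0.0601/n)·log Q = +0.12 − (0.0601/2)(0.970) = +0.09 V.

+0.09 V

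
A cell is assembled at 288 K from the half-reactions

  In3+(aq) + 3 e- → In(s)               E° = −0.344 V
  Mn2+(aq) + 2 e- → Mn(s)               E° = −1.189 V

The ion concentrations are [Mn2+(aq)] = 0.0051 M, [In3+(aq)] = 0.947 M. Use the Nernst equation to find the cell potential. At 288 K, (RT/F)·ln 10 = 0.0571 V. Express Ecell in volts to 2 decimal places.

The In³⁺/In couple has the more positive E°, so it is the cathode; Mn²⁺/Mn is the anode.
E°cell = E°cat − E°an = −0.344 − (−1.189) = +0.845 V; n = 6.
The balanced reaction is 2 In3+(aq) + 3 Mn(s) → 2 In(s) + 3 Mn2+(aq), so Q = [Mn2+(aq)]^3 / [In3+(aq)]^2 = 1.48×10^−7 and log Q = −6.830.
Applying E = E° − (RT ln10/nF)·log Q gives +0.845 − (0.0571/6)(−6.830) = +0.91 V.

+0.91 V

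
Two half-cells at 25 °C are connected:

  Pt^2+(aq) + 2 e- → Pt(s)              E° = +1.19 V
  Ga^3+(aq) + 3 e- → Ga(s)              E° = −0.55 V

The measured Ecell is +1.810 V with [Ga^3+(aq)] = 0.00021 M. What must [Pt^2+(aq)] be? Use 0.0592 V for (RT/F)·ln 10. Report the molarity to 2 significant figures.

With Pt²⁺/Pt at the cathode and Ga³⁺/Ga at the anode, E°cell = +1.19 − (−0.55) = +1.74 V (n = 6).
From the Nernst equation, log Q = n(E° − E)/0.0592 = 6·(+1.74 − (+1.810))/0.0592 = −7.095.
The balanced reaction is 3 Pt^2+(aq) + 2 Ga(s) → 3 Pt(s) + 2 Ga^3+(aq), so Q = [Ga^3+(aq)]^2 / [Pt^2+(aq)]^3.
Solving for the unknown gives log [Pt^2+(aq)] = −0.087, so [Pt^2+(aq)] ≈ 0.82 M.

0.82 M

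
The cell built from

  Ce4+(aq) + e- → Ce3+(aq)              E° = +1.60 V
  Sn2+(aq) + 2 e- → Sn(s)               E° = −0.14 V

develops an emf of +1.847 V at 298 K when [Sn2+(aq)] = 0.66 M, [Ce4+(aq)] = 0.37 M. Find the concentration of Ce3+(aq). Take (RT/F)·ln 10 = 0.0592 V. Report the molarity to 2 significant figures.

0.0071 M

With Ce⁴⁺/Ce³⁺ at the cathode and Sn²⁺/Sn at the anode, E°cell = +1.60 − (−0.14) = +1.74 V (n = 2).
Since E = E° − (0.0592/n)·log Q, log Q = n(E° − E)/0.0592 = −3.615.
The balanced reaction is 2 Ce4+(aq) + Sn(s) → 2 Ce3+(aq) + Sn2+(aq), so Q = ([Ce3+(aq)]^2·[Sn2+(aq)]) / [Ce4+(aq)]^2.
Solving for the unknown gives log [Ce3+(aq)] = −2.149, so [Ce3+(aq)] ≈ 0.0071 M.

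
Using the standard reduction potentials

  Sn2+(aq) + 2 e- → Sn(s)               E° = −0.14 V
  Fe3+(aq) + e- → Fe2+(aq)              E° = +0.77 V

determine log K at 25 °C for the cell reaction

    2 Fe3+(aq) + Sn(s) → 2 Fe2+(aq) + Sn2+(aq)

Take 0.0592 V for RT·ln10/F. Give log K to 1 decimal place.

The Fe³⁺/Fe²⁺ couple is reduced (cathode); E°cell = +0.77 − (−0.14) = +0.91 V with n = 2.
At equilibrium E = 0, so log K = nE°cell / 0.0592 = (2)(+0.91) / 0.0592 = 30.7.

log K = 30.7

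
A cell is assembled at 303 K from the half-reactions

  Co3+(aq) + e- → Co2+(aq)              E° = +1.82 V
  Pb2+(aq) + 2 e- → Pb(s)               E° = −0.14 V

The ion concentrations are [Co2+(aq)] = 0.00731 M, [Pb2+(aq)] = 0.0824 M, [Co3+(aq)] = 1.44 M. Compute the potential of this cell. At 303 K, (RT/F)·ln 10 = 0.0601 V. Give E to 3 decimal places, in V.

The Co³⁺/Co²⁺ couple has the more positive E°, so it is the cathode; Pb²⁺/Pb is the anode.
The standard potential is +1.82 − (−0.14) = +1.96 V and the balanced reaction transfers n = 2 electrons.
Balancing gives 2 Co3+(aq) + Pb(s) → 2 Co2+(aq) + Pb2+(aq); hence Q = ([Co2+(aq)]^2·[Pb2+(aq)]) / [Co3+(aq)]^2 = 2.12×10^−6 (log Q = −5.673).
E = E° − (0.0601/n)·log Q = +1.96 − (0.0601/2)(−5.673) = +2.130 V.

+2.130 V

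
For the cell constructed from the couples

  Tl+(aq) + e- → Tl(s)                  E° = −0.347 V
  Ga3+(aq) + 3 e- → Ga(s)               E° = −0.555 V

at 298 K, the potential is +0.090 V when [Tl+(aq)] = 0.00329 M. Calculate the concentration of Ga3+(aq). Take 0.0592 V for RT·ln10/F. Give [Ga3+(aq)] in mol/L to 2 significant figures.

0.034 M

The Tl⁺/Tl couple has the larger reduction potential, so it is the cathode: E°cell = −0.347 − (−0.555) = +0.208 V and n = 3.
From the Nernst equation, log Q = n(E° − E)/0.0592 = 3·(+0.208 − (+0.090))/0.0592 = 5.980.
The balanced reaction is 3 Tl+(aq) + Ga(s) → 3 Tl(s) + Ga3+(aq), so Q = [Ga3+(aq)] / [Tl+(aq)]^3.
Substituting the known concentrations and solving, log [Ga3+(aq)] = −1.468 and [Ga3+(aq)] = 0.034 M.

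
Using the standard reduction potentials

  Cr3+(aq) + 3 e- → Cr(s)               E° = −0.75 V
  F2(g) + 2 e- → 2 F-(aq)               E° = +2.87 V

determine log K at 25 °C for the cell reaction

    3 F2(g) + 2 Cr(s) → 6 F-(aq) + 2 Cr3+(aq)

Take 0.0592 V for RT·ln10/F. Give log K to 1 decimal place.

The F₂/F⁻ couple is reduced (cathode); E°cell = +2.87 − (−0.75) = +3.62 V with n = 6.
At equilibrium E = 0, so log K = nE°cell / 0.0592 = (6)(+3.62) / 0.0592 = 366.9.

log K = 366.9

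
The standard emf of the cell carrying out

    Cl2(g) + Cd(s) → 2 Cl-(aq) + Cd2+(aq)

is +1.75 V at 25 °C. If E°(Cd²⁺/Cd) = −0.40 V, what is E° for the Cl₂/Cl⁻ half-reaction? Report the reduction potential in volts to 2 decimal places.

+1.35 V

In the reaction as written the Cl₂/Cl⁻ couple is reduced (cathode) and Cd²⁺/Cd is oxidized (anode), so E°cell = E°(Cl₂/Cl⁻) − E°(Cd²⁺/Cd).
E°(Cl₂/Cl⁻) = E°cell + E°(anode) = +1.75 + (−0.40) = +1.35 V.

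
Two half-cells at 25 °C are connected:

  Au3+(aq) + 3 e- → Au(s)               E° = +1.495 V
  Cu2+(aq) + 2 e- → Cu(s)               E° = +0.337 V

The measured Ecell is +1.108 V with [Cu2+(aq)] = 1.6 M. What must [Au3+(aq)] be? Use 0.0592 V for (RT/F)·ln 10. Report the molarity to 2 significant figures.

0.0059 M

The Au³⁺/Au couple has the larger reduction potential, so it is the cathode: E°cell = +1.495 − (+0.337) = +1.158 V and n = 6.
From the Nernst equation, log Q = n(E° − E)/0.0592 = 6·(+1.158 − (+1.108))/0.0592 = 5.068.
The balanced reaction is 2 Au3+(aq) + 3 Cu(s) → 2 Au(s) + 3 Cu2+(aq), so Q = [Cu2+(aq)]^3 / [Au3+(aq)]^2.
Isolating [Au3+(aq)] in Q = 10^{5.068} yields log [Au3+(aq)] = −2.228, i.e. 0.0059 M.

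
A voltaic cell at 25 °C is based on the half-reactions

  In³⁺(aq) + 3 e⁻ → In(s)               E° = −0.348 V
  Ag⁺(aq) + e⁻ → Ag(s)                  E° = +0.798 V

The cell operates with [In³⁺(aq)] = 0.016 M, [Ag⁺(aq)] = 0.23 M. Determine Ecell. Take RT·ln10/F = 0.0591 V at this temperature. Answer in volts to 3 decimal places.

The Ag⁺/Ag couple has the more positive E°, so it is the cathode; In³⁺/In is the anode.
The standard potential is +0.798 − (−0.348) = +1.146 V and the balanced reaction transfers n = 3 electrons.
The balanced reaction is 3 Ag⁺(aq) + In(s) → 3 Ag(s) + In³⁺(aq), so Q = [In³⁺(aq)] / [Ag⁺(aq)]^3 = 1.32 and log Q = 0.119.
By the Nernst equation, E = +1.146 − (0.0591/3)·(0.119) = +1.144 V.

+1.144 V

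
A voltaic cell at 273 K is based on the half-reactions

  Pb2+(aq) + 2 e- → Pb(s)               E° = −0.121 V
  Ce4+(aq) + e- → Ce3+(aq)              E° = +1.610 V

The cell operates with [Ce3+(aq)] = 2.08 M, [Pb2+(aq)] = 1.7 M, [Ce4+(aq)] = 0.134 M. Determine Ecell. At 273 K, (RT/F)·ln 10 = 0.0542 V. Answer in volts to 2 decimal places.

+1.66 V

Ce⁴⁺/Ce³⁺ is reduced (cathode, E° = +1.610 V) and Pb²⁺/Pb is oxidized (anode).
The standard potential is +1.610 − (−0.121) = +1.731 V and the balanced reaction transfers n = 2 electrons.
The balanced reaction is 2 Ce4+(aq) + Pb(s) → 2 Ce3+(aq) + Pb2+(aq), so Q = ([Ce3+(aq)]^2·[Pb2+(aq)]) / [Ce4+(aq)]^2 = 410 and log Q = 2.612.
Applying E = E° − (RT ln10/nF)·log Q gives +1.731 − (0.0542/2)(2.612) = +1.66 V.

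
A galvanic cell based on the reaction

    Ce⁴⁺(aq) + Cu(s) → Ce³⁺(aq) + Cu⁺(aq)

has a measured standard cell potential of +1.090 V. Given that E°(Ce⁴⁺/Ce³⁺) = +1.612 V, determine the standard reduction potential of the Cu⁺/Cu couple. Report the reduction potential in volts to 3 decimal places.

In the reaction as written the Ce⁴⁺/Ce³⁺ couple is reduced (cathode) and Cu⁺/Cu is oxidized (anode), so E°cell = E°(Ce⁴⁺/Ce³⁺) − E°(Cu⁺/Cu).
E°(Cu⁺/Cu) = E°(cathode) − E°cell = +1.612 − (+1.090) = +0.522 V.

+0.522 V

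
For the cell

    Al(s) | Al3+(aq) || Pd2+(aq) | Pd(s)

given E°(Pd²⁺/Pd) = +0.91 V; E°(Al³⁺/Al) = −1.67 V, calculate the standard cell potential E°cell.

+2.58 V

By convention the left-hand electrode in cell notation is the anode (oxidation) and the right-hand electrode is the cathode (reduction).
E°cell = E°(right) − E°(left) = +0.91 − (−1.67) = +2.58 V.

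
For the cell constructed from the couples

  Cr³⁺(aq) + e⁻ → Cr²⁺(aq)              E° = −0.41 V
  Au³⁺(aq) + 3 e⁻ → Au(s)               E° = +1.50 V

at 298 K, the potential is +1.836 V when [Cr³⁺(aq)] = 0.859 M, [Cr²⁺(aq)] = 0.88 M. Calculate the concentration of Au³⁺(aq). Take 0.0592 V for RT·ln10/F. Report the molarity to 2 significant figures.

The Au³⁺/Au couple has the larger reduction potential, so it is the cathode: E°cell = +1.50 − (−0.41) = +1.91 V and n = 3.
From the Nernst equation, log Q = n(E° − E)/0.0592 = 3·(+1.91 − (+1.836))/0.0592 = 3.750.
The balanced reaction is Au³⁺(aq) + 3 Cr²⁺(aq) → Au(s) + 3 Cr³⁺(aq), so Q = [Cr³⁺(aq)]^3 / ([Au³⁺(aq)]·[Cr²⁺(aq)]^3).
Solving for the unknown gives log [Au³⁺(aq)] = −3.781, so [Au³⁺(aq)] ≈ 0.00017 M.

0.00017 M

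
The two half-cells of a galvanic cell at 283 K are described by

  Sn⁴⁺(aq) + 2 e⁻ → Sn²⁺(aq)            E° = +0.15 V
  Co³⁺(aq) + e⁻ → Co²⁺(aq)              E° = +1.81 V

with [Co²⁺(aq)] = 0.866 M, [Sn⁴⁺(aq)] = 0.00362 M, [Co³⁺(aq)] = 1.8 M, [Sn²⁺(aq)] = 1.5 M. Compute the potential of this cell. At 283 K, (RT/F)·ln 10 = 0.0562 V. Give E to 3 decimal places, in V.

+1.751 V

Co³⁺/Co²⁺ is reduced (cathode, E° = +1.81 V) and Sn⁴⁺/Sn²⁺ is oxidized (anode).
E°cell = E°cat − E°an = +1.81 − (+0.15) = +1.66 V; n = 2.
The balanced reaction is 2 Co³⁺(aq) + Sn²⁺(aq) → 2 Co²⁺(aq) + Sn⁴⁺(aq), so Q = ([Co²⁺(aq)]^2·[Sn⁴⁺(aq)]) / ([Co³⁺(aq)]^2·[Sn²⁺(aq)]) = 0.000559 and log Q = −3.253.
E = E° − (0.0562/n)·log Q = +1.66 − (0.0562/2)(−3.253) = +1.751 V.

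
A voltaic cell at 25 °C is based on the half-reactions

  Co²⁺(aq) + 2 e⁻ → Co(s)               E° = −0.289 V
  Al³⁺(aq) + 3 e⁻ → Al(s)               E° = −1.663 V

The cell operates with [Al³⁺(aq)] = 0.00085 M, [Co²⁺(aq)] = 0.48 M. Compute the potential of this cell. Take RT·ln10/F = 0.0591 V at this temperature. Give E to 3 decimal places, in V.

+1.425 V

The Co²⁺/Co couple has the more positive E°, so it is the cathode; Al³⁺/Al is the anode.
E°cell = E°cat − E°an = −0.289 − (−1.663) = +1.374 V; n = 6.
For the overall reaction 3 Co²⁺(aq) + 2 Al(s) → 3 Co(s) + 2 Al³⁺(aq), Q = [Al³⁺(aq)]^2 / [Co²⁺(aq)]^3 = 6.53×10^−6, giving log Q = −5.185.
E = E° − (0.0591/n)·log Q = +1.374 − (0.0591/6)(−5.185) = +1.425 V.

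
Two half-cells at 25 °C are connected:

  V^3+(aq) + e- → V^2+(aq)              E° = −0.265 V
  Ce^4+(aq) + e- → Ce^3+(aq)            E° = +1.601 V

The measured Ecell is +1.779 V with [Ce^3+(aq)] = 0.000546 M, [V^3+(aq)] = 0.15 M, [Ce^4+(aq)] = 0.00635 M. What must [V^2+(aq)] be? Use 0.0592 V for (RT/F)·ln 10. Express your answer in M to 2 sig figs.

Ce⁴⁺/Ce³⁺ is the cathode (higher E°); E°cell = +1.601 − (−0.265) = +1.866 V with n = 1.
From the Nernst equation, log Q = n(E° − E)/0.0592 = 1·(+1.866 − (+1.779))/0.0592 = 1.470.
For Ce^4+(aq) + V^2+(aq) → Ce^3+(aq) + V^3+(aq), the reaction quotient is Q = ([Ce^3+(aq)]·[V^3+(aq)]) / ([Ce^4+(aq)]·[V^2+(aq)]).
Solving for the unknown gives log [V^2+(aq)] = −3.359, so [V^2+(aq)] ≈ 0.00044 M.

0.00044 M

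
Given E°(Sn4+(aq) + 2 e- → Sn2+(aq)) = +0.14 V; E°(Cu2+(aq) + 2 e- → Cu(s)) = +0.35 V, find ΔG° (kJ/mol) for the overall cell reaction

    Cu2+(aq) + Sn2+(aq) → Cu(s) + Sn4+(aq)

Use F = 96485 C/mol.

−40.5 kJ/mol

In the reaction as written Cu2+(aq) is reduced, so the Cu²⁺/Cu couple is the cathode and Sn⁴⁺/Sn²⁺ is the anode.
E°cell = +0.35 − (+0.14) = +0.21 V; balancing electrons gives n = 2.
ΔG° = −nFE°cell = −(2)(96485)(+0.21) J/mol = −40.5 kJ/mol.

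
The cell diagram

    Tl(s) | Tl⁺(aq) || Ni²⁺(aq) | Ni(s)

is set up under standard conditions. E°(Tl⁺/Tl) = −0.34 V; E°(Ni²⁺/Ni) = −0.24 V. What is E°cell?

+0.10 V

By convention the left-hand electrode in cell notation is the anode (oxidation) and the right-hand electrode is the cathode (reduction).
E°cell = E°(right) − E°(left) = −0.24 − (−0.34) = +0.10 V.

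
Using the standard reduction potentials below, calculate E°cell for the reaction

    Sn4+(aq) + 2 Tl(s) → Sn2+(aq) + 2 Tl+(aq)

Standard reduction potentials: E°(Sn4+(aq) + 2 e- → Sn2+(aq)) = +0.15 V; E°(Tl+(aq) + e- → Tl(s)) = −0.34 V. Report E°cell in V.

In the reaction as written, Sn4+(aq) is reduced (cathode) and Tl+(aq) is produced by oxidation at the anode.
E°cell = E°(cathode) − E°(anode) = +0.15 − (−0.34) = +0.49 V.
The positive value indicates the reaction is spontaneous as written.

+0.49 V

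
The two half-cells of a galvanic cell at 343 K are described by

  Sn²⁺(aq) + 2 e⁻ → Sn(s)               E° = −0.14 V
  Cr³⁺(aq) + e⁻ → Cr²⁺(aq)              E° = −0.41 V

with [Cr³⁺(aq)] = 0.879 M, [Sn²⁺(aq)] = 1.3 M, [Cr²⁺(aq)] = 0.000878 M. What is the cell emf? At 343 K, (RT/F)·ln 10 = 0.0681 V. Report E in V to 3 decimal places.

Sn²⁺/Sn is reduced (cathode, E° = −0.14 V) and Cr³⁺/Cr²⁺ is oxidized (anode).
E°cell = E°cat − E°an = −0.14 − (−0.41) = +0.27 V; n = 2.
The balanced reaction is Sn²⁺(aq) + 2 Cr²⁺(aq) → Sn(s) + 2 Cr³⁺(aq), so Q = [Cr³⁺(aq)]^2 / ([Sn²⁺(aq)]·[Cr²⁺(aq)]^2) = 7.71×10^5 and log Q = 5.887.
By the Nernst equation, E = +0.27 − (0.0681/2)·(5.887) = +0.070 V.

+0.070 V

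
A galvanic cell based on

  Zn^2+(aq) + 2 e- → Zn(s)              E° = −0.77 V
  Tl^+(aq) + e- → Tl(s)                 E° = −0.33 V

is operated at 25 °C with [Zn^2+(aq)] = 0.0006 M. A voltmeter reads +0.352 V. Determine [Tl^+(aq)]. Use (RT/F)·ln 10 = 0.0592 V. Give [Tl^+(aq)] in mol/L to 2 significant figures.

0.00080 M

The Tl⁺/Tl couple has the larger reduction potential, so it is the cathode: E°cell = −0.33 − (−0.77) = +0.44 V and n = 2.
Since E = E° − (0.0592/n)·log Q, log Q = n(E° − E)/0.0592 = 2.973.
Balancing electrons gives 2 Tl^+(aq) + Zn(s) → 2 Tl(s) + Zn^2+(aq); thus Q = [Zn^2+(aq)] / [Tl^+(aq)]^2.
Isolating [Tl^+(aq)] in Q = 10^{2.973} yields log [Tl^+(aq)] = −3.097, i.e. 0.00080 M.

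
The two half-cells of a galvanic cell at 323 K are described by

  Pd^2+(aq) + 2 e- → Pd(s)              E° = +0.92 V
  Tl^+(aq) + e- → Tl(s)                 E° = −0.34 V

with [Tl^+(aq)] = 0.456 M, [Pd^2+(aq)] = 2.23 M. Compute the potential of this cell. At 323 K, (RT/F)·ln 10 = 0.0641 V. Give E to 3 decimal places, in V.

+1.293 V

Pd²⁺/Pd is reduced (cathode, E° = +0.92 V) and Tl⁺/Tl is oxidized (anode).
E°cell = +0.92 − (−0.34) = +1.26 V, with n = 2 electrons transferred.
Balancing gives Pd^2+(aq) + 2 Tl(s) → Pd(s) + 2 Tl^+(aq); hence Q = [Tl^+(aq)]^2 / [Pd^2+(aq)] = 0.0932 (log Q = −1.030).
E = E° − (0.0641/n)·log Q = +1.26 − (0.0641/2)(−1.030) = +1.293 V.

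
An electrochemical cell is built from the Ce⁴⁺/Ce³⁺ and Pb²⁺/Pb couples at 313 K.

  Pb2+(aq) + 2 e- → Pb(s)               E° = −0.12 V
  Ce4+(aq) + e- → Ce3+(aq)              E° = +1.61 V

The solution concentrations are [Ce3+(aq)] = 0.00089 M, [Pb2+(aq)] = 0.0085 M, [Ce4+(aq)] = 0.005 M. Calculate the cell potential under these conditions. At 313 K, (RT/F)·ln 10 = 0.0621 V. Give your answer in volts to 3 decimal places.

Since E°(Ce⁴⁺/Ce³⁺) > E°(Pb²⁺/Pb), Ce⁴⁺/Ce³⁺ serves as the cathode.
The standard potential is +1.61 − (−0.12) = +1.73 V and the balanced reaction transfers n = 2 electrons.
Balancing gives 2 Ce4+(aq) + Pb(s) → 2 Ce3+(aq) + Pb2+(aq); hence Q = ([Ce3+(aq)]^2·[Pb2+(aq)]) / [Ce4+(aq)]^2 = 0.000269 (log Q = −3.570).
E = E° − (0.0621/n)·log Q = +1.73 − (0.0621/2)(−3.570) = +1.841 V.

+1.841 V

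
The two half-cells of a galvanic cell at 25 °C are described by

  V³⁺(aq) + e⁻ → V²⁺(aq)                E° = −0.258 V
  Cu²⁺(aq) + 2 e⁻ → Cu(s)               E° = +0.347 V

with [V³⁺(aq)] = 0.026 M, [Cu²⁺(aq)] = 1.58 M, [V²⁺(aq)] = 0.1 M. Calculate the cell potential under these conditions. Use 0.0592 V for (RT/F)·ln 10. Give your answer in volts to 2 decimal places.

+0.65 V

Since E°(Cu²⁺/Cu) > E°(V³⁺/V²⁺), Cu²⁺/Cu serves as the cathode.
E°cell = +0.347 − (−0.258) = +0.605 V, with n = 2 electrons transferred.
For the overall reaction Cu²⁺(aq) + 2 V²⁺(aq) → Cu(s) + 2 V³⁺(aq), Q = [V³⁺(aq)]^2 / ([Cu²⁺(aq)]·[V²⁺(aq)]^2) = 0.0428, giving log Q = −1.369.
By the Nernst equation, E = +0.605 − (0.0592/2)·(−1.369) = +0.65 V.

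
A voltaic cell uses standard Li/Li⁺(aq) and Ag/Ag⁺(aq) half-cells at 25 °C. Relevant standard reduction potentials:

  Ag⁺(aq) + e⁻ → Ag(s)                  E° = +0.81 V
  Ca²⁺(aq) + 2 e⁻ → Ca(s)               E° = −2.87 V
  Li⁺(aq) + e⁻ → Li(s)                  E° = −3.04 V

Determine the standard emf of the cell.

Of the two couples in this cell, the one with the more positive reduction potential is reduced at the cathode: here that is Ag⁺/Ag (+0.81 V); Li⁺/Li (−3.04 V) is the anode.
E°cell = E°(cathode) − E°(anode) = +0.81 − (−3.04) = +3.85 V.

+3.85 V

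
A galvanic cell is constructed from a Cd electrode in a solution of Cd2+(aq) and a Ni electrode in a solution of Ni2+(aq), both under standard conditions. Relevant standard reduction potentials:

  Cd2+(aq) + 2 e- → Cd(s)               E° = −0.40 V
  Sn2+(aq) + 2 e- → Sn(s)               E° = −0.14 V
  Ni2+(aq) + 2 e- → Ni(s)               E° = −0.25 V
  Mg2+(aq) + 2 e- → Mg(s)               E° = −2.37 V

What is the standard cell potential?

+0.15 V

Of the two couples in this cell, the one with the more positive reduction potential is reduced at the cathode: here that is Ni²⁺/Ni (−0.25 V); Cd²⁺/Cd (−0.40 V) is the anode.
E°cell = E°(cathode) − E°(anode) = −0.25 − (−0.40) = +0.15 V.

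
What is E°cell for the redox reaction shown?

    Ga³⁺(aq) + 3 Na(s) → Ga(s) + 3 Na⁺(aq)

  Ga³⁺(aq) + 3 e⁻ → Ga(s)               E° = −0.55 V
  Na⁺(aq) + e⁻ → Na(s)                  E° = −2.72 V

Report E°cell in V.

+2.17 V

Ga³⁺(aq) gains electrons, so the Ga³⁺/Ga couple is the cathode; the Na⁺/Na couple is the anode.
E°cell = E°(cathode) − E°(anode) = −0.55 − (−2.72) = +2.17 V.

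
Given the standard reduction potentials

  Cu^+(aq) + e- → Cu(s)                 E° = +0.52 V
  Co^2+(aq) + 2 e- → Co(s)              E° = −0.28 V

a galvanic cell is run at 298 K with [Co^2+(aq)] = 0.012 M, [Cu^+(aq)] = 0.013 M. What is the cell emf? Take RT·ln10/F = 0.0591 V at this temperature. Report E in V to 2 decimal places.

Since E°(Cu⁺/Cu) > E°(Co²⁺/Co), Cu⁺/Cu serves as the cathode.
The standard potential is +0.52 − (−0.28) = +0.80 V and the balanced reaction transfers n = 2 electrons.
The balanced reaction is 2 Cu^+(aq) + Co(s) → 2 Cu(s) + Co^2+(aq), so Q = [Co^2+(aq)] / [Cu^+(aq)]^2 = 71 and log Q = 1.851.
Applying E = E° − (RT ln10/nF)·log Q gives +0.80 − (0.0591/2)(1.851) = +0.75 V.

+0.75 V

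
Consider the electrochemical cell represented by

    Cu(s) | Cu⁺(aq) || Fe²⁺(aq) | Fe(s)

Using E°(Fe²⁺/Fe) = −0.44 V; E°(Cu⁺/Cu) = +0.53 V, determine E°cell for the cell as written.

By convention the left-hand electrode in cell notation is the anode (oxidation) and the right-hand electrode is the cathode (reduction).
E°cell = E°(right) − E°(left) = −0.44 − (+0.53) = −0.97 V.
The negative sign shows that, as written, the cell would require an external voltage to drive the reaction.

−0.97 V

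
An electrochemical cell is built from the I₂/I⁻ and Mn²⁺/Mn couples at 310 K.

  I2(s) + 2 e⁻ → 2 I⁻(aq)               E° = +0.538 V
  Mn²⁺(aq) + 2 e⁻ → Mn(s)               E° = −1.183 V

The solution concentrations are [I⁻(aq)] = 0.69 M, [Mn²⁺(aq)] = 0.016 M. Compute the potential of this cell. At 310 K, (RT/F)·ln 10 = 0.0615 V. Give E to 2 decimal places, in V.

+1.79 V

Since E°(I₂/I⁻) > E°(Mn²⁺/Mn), I₂/I⁻ serves as the cathode.
E°cell = +0.538 − (−1.183) = +1.721 V, with n = 2 electrons transferred.
For the overall reaction I2(s) + Mn(s) → 2 I⁻(aq) + Mn²⁺(aq), Q = [I⁻(aq)]^2·[Mn²⁺(aq)] = 0.00762, giving log Q = −2.118.
By the Nernst equation, E = +1.721 − (0.0615/2)·(−2.118) = +1.79 V.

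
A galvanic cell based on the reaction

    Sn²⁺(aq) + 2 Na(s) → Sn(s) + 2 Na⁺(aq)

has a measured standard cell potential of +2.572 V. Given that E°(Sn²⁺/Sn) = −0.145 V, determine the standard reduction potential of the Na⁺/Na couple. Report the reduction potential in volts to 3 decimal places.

In the reaction as written the Sn²⁺/Sn couple is reduced (cathode) and Na⁺/Na is oxidized (anode), so E°cell = E°(Sn²⁺/Sn) − E°(Na⁺/Na).
E°(Na⁺/Na) = E°(cathode) − E°cell = −0.145 − (+2.572) = −2.717 V.

−2.717 V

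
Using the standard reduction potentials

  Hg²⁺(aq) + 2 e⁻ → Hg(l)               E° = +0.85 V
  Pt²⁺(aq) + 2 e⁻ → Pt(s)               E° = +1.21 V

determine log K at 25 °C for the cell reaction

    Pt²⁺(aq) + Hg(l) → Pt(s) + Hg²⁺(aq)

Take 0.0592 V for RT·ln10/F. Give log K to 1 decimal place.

The Pt²⁺/Pt couple is reduced (cathode); E°cell = +1.21 − (+0.85) = +0.36 V with n = 2.
At equilibrium E = 0, so log K = nE°cell / 0.0592 = (2)(+0.36) / 0.0592 = 12.2.

log K = 12.2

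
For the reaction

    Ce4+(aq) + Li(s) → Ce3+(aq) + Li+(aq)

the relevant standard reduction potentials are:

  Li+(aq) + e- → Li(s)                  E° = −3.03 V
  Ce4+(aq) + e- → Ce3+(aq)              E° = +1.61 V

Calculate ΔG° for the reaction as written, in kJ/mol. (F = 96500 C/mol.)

−448 kJ/mol

In the reaction as written Ce4+(aq) is reduced, so the Ce⁴⁺/Ce³⁺ couple is the cathode and Li⁺/Li is the anode.
E°cell = +1.61 − (−3.03) = +4.64 V; balancing electrons gives n = 1.
ΔG° = −nFE°cell = −(1)(96500)(+4.64) J/mol = −448 kJ/mol.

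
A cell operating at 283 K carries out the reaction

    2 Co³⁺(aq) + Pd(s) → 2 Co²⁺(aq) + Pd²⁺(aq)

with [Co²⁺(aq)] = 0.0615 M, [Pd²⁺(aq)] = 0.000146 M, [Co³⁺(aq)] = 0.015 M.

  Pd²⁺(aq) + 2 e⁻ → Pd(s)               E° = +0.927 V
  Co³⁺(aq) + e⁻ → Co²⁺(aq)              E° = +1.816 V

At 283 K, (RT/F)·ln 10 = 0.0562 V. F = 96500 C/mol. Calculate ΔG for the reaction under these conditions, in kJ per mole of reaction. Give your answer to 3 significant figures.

The standard cell potential is +1.816 − (+0.927) = +0.889 V, with n = 2 electrons in the balanced equation.
The reaction quotient is ([Co²⁺(aq)]^2·[Pd²⁺(aq)]) / [Co³⁺(aq)]^2 = 0.00245; by Nernst, E = +0.889 − (0.0562/2)(−2.610) = +0.9623 V.
Finally ΔG = −nFE = −(2)(96500 C/mol)(+0.9623 V) = −186 kJ/mol.

−186 kJ/mol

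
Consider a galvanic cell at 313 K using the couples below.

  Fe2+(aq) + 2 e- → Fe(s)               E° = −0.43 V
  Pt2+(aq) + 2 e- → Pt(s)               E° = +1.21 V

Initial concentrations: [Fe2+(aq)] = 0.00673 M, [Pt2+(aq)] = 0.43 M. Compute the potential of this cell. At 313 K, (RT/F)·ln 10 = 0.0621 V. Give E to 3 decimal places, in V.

+1.696 V

Since E°(Pt²⁺/Pt) > E°(Fe²⁺/Fe), Pt²⁺/Pt serves as the cathode.
E°cell = +1.21 − (−0.43) = +1.64 V, with n = 2 electrons transferred.
For the overall reaction Pt2+(aq) + Fe(s) → Pt(s) + Fe2+(aq), Q = [Fe2+(aq)] / [Pt2+(aq)] = 0.0157, giving log Q = −1.805.
E = E° − (0.0621/n)·log Q = +1.64 − (0.0621/2)(−1.805) = +1.696 V.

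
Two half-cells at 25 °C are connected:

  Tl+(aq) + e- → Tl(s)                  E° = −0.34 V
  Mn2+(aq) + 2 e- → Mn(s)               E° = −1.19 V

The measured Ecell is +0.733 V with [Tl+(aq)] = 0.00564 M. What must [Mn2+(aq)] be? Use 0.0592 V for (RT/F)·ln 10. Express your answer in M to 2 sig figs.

The Tl⁺/Tl couple has the larger reduction potential, so it is the cathode: E°cell = −0.34 − (−1.19) = +0.85 V and n = 2.
From the Nernst equation, log Q = n(E° − E)/0.0592 = 2·(+0.85 − (+0.733))/0.0592 = 3.953.
Balancing electrons gives 2 Tl+(aq) + Mn(s) → 2 Tl(s) + Mn2+(aq); thus Q = [Mn2+(aq)] / [Tl+(aq)]^2.
Isolating [Mn2+(aq)] in Q = 10^{3.953} yields log [Mn2+(aq)] = −0.544, i.e. 0.29 M.

0.29 M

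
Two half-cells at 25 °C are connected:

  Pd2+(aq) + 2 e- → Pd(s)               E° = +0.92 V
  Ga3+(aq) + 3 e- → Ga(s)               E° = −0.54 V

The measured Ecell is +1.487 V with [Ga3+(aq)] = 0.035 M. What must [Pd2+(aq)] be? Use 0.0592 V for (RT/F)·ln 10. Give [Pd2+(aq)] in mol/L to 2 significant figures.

With Pd²⁺/Pd at the cathode and Ga³⁺/Ga at the anode, E°cell = +0.92 − (−0.54) = +1.46 V (n = 6).
Rearranging E = E° − (0.0592/n)·log Q gives log Q = 6(+1.46 − (+1.487))/0.0592 = −2.736.
Balancing electrons gives 3 Pd2+(aq) + 2 Ga(s) → 3 Pd(s) + 2 Ga3+(aq); thus Q = [Ga3+(aq)]^2 / [Pd2+(aq)]^3.
Solving for the unknown gives log [Pd2+(aq)] = −0.059, so [Pd2+(aq)] ≈ 0.87 M.

0.87 M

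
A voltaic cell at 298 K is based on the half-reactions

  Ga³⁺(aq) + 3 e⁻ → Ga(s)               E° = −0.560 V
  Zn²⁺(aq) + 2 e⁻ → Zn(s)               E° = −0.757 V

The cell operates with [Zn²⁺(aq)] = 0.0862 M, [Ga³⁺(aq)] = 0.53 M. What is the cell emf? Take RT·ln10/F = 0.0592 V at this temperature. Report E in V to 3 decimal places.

Since E°(Ga³⁺/Ga) > E°(Zn²⁺/Zn), Ga³⁺/Ga serves as the cathode.
E°cell = −0.560 − (−0.757) = +0.197 V, with n = 6 electrons transferred.
For the overall reaction 2 Ga³⁺(aq) + 3 Zn(s) → 2 Ga(s) + 3 Zn²⁺(aq), Q = [Zn²⁺(aq)]^3 / [Ga³⁺(aq)]^2 = 0.00228, giving log Q = −2.642.
By the Nernst equation, E = +0.197 − (0.0592/6)·(−2.642) = +0.223 V.

+0.223 V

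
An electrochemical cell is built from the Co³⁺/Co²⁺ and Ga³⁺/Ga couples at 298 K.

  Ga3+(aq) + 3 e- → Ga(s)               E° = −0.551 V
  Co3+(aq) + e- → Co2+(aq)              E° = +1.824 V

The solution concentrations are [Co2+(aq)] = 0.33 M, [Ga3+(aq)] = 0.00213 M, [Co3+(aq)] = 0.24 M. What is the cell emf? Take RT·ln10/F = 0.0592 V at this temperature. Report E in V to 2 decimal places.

+2.42 V

Since E°(Co³⁺/Co²⁺) > E°(Ga³⁺/Ga), Co³⁺/Co²⁺ serves as the cathode.
E°cell = E°cat − E°an = +1.824 − (−0.551) = +2.375 V; n = 3.
Balancing gives 3 Co3+(aq) + Ga(s) → 3 Co2+(aq) + Ga3+(aq); hence Q = ([Co2+(aq)]^3·[Ga3+(aq)]) / [Co3+(aq)]^3 = 0.00554 (log Q = −2.257).
E = E° − (0.0592/n)·log Q = +2.375 − (0.0592/3)(−2.257) = +2.42 V.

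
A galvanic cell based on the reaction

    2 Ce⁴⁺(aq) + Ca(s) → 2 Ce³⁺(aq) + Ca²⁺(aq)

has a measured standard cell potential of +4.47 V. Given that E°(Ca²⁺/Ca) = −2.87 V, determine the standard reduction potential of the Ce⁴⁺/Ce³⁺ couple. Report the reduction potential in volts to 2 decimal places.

+1.60 V

In the reaction as written the Ce⁴⁺/Ce³⁺ couple is reduced (cathode) and Ca²⁺/Ca is oxidized (anode), so E°cell = E°(Ce⁴⁺/Ce³⁺) − E°(Ca²⁺/Ca).
E°(Ce⁴⁺/Ce³⁺) = E°cell + E°(anode) = +4.47 + (−2.87) = +1.60 V.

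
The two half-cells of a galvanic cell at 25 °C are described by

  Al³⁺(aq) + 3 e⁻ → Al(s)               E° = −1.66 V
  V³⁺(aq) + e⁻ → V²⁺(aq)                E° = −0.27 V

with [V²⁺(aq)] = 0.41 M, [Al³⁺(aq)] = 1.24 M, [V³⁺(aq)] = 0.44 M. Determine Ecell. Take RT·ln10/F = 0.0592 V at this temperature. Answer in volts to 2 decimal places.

+1.39 V

Since E°(V³⁺/V²⁺) > E°(Al³⁺/Al), V³⁺/V²⁺ serves as the cathode.
The standard potential is −0.27 − (−1.66) = +1.39 V and the balanced reaction transfers n = 3 electrons.
For the overall reaction 3 V³⁺(aq) + Al(s) → 3 V²⁺(aq) + Al³⁺(aq), Q = ([V²⁺(aq)]^3·[Al³⁺(aq)]) / [V³⁺(aq)]^3 = 1, giving log Q = 0.001.
Applying E = E° − (RT ln10/nF)·log Q gives +1.39 − (0.0592/3)(0.001) = +1.39 V.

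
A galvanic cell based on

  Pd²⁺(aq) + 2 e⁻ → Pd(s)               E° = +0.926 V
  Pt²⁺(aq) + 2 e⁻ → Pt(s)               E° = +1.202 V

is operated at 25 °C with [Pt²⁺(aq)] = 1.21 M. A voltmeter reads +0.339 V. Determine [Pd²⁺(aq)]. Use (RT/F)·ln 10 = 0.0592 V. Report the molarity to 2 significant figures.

With Pt²⁺/Pt at the cathode and Pd²⁺/Pd at the anode, E°cell = +1.202 − (+0.926) = +0.276 V (n = 2).
Rearranging E = E° − (0.0592/n)·log Q gives log Q = 2(+0.276 − (+0.339))/0.0592 = −2.128.
The balanced reaction is Pt²⁺(aq) + Pd(s) → Pt(s) + Pd²⁺(aq), so Q = [Pd²⁺(aq)] / [Pt²⁺(aq)].
Solving for the unknown gives log [Pd²⁺(aq)] = −2.045, so [Pd²⁺(aq)] ≈ 0.0090 M.

0.0090 M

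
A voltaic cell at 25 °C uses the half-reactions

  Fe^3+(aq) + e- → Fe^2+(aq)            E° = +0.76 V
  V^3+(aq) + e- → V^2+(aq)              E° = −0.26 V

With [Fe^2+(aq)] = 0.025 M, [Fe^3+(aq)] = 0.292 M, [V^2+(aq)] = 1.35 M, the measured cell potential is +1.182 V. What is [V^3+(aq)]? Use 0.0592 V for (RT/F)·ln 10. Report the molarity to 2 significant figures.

0.029 M

Fe³⁺/Fe²⁺ is the cathode (higher E°); E°cell = +0.76 − (−0.26) = +1.02 V with n = 1.
From the Nernst equation, log Q = n(E° − E)/0.0592 = 1·(+1.02 − (+1.182))/0.0592 = −2.736.
For Fe^3+(aq) + V^2+(aq) → Fe^2+(aq) + V^3+(aq), the reaction quotient is Q = ([Fe^2+(aq)]·[V^3+(aq)]) / ([Fe^3+(aq)]·[V^2+(aq)]).
Isolating [V^3+(aq)] in Q = 10^{−2.736} yields log [V^3+(aq)] = −1.538, i.e. 0.029 M.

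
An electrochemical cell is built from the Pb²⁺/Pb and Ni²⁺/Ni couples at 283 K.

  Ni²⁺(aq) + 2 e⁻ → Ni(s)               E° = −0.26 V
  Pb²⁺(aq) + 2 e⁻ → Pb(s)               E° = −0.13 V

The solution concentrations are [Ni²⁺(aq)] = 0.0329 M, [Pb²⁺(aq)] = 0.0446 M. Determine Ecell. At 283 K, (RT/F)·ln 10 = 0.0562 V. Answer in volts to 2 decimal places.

Pb²⁺/Pb is reduced (cathode, E° = −0.13 V) and Ni²⁺/Ni is oxidized (anode).
E°cell = −0.13 − (−0.26) = +0.13 V, with n = 2 electrons transferred.
For the overall reaction Pb²⁺(aq) + Ni(s) → Pb(s) + Ni²⁺(aq), Q = [Ni²⁺(aq)] / [Pb²⁺(aq)] = 0.738, giving log Q = −0.132.
E = E° − (0.0562/n)·log Q = +0.13 − (0.0562/2)(−0.132) = +0.13 V.

+0.13 V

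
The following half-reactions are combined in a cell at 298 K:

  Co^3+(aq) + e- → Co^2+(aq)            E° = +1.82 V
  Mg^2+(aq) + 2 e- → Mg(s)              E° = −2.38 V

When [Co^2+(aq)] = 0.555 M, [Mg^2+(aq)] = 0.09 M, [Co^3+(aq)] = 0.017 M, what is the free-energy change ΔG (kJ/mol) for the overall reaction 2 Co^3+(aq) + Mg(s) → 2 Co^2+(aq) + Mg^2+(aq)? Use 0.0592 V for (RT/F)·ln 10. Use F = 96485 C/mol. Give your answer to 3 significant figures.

−799 kJ/mol

With Co³⁺/Co²⁺ reduced at the cathode, E°cell = +1.82 − (−2.38) = +4.20 V and n = 2.
The reaction quotient is ([Co^2+(aq)]^2·[Mg^2+(aq)]) / [Co^3+(aq)]^2 = 95.9; by Nernst, E = +4.20 − (0.0592/2)(1.982) = +4.1413 V.
ΔG = −nFE = −(2)(96485)(+4.1413) J/mol = −799 kJ/mol.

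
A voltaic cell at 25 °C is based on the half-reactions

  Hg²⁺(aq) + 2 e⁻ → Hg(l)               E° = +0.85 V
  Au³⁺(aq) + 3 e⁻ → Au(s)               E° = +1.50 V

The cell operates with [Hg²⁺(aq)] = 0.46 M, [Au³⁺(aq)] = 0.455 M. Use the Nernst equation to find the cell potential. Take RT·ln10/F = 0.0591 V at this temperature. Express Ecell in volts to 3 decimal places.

+0.653 V

Au³⁺/Au is reduced (cathode, E° = +1.50 V) and Hg²⁺/Hg is oxidized (anode).
The standard potential is +1.50 − (+0.85) = +0.65 V and the balanced reaction transfers n = 6 electrons.
Balancing gives 2 Au³⁺(aq) + 3 Hg(l) → 2 Au(s) + 3 Hg²⁺(aq); hence Q = [Hg²⁺(aq)]^3 / [Au³⁺(aq)]^2 = 0.47 (log Q = −0.328).
E = E° − (0.0591/n)·log Q = +0.65 − (0.0591/6)(−0.328) = +0.653 V.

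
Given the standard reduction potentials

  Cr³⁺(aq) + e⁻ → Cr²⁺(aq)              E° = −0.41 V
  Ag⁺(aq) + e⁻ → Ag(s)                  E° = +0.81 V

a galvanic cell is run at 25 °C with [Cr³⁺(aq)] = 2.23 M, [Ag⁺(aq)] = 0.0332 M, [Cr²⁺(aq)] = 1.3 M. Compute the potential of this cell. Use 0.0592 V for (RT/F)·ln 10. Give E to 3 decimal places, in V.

+1.119 V

Ag⁺/Ag is reduced (cathode, E° = +0.81 V) and Cr³⁺/Cr²⁺ is oxidized (anode).
E°cell = +0.81 − (−0.41) = +1.22 V, with n = 1 electron transferred.
Balancing gives Ag⁺(aq) + Cr²⁺(aq) → Ag(s) + Cr³⁺(aq); hence Q = [Cr³⁺(aq)] / ([Ag⁺(aq)]·[Cr²⁺(aq)]) = 51.7 (log Q = 1.713).
By the Nernst equation, E = +1.22 − (0.0592/1)·(1.713) = +1.119 V.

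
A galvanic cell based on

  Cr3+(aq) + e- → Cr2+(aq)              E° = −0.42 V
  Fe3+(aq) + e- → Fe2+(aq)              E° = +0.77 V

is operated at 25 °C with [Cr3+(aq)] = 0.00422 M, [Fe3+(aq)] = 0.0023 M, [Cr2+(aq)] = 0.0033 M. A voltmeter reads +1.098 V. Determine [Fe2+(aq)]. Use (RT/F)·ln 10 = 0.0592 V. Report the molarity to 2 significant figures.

Fe³⁺/Fe²⁺ is the cathode (higher E°); E°cell = +0.77 − (−0.42) = +1.19 V with n = 1.
Since E = E° − (0.0592/n)·log Q, log Q = n(E° − E)/0.0592 = 1.554.
The balanced reaction is Fe3+(aq) + Cr2+(aq) → Fe2+(aq) + Cr3+(aq), so Q = ([Fe2+(aq)]·[Cr3+(aq)]) / ([Fe3+(aq)]·[Cr2+(aq)]).
Isolating [Fe2+(aq)] in Q = 10^{1.554} yields log [Fe2+(aq)] = −1.191, i.e. 0.064 M.

0.064 M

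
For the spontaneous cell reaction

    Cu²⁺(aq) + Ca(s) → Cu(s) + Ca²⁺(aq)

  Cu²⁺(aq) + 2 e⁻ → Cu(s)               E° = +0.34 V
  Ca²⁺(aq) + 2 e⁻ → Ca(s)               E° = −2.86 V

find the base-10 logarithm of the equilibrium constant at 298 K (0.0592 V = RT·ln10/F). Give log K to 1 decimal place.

The Cu²⁺/Cu couple is reduced (cathode); E°cell = +0.34 − (−2.86) = +3.20 V with n = 2.
At equilibrium E = 0, so log K = nE°cell / 0.0592 = (2)(+3.20) / 0.0592 = 108.1.

log K = 108.1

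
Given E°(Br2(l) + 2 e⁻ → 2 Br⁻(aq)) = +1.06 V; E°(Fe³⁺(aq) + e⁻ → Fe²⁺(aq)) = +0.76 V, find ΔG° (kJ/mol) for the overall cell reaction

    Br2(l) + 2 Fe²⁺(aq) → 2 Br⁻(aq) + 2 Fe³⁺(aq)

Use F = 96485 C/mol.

In the reaction as written Br2(l) is reduced, so the Br₂/Br⁻ couple is the cathode and Fe³⁺/Fe²⁺ is the anode.
E°cell = +1.06 − (+0.76) = +0.30 V; balancing electrons gives n = 2.
ΔG° = −nFE°cell = −(2)(96485)(+0.30) J/mol = −57.9 kJ/mol.

−57.9 kJ/mol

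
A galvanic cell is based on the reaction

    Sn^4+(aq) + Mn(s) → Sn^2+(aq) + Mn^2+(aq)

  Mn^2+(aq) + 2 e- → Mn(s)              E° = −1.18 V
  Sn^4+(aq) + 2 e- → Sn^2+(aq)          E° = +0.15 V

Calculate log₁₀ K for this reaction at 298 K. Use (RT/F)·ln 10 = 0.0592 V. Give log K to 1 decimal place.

The Sn⁴⁺/Sn²⁺ couple is reduced (cathode); E°cell = +0.15 − (−1.18) = +1.33 V with n = 2.
At equilibrium E = 0, so log K = nE°cell / 0.0592 = (2)(+1.33) / 0.0592 = 44.9.

log K = 44.9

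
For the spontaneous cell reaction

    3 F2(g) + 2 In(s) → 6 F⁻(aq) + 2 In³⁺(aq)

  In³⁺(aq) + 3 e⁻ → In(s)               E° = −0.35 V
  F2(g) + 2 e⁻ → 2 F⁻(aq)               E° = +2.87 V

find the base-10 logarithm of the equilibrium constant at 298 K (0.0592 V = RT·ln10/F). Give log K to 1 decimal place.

log K = 326.4

The F₂/F⁻ couple is reduced (cathode); E°cell = +2.87 − (−0.35) = +3.22 V with n = 6.
At equilibrium E = 0, so log K = nE°cell / 0.0592 = (6)(+3.22) / 0.0592 = 326.4.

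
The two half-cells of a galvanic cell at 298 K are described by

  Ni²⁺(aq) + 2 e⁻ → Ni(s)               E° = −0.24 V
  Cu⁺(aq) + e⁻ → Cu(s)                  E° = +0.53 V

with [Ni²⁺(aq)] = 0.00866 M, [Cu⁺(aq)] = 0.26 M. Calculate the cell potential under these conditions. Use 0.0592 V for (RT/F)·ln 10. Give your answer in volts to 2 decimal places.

+0.80 V

Cu⁺/Cu is reduced (cathode, E° = +0.53 V) and Ni²⁺/Ni is oxidized (anode).
E°cell = E°cat − E°an = +0.53 − (−0.24) = +0.77 V; n = 2.
Balancing gives 2 Cu⁺(aq) + Ni(s) → 2 Cu(s) + Ni²⁺(aq); hence Q = [Ni²⁺(aq)] / [Cu⁺(aq)]^2 = 0.128 (log Q = −0.892).
Applying E = E° − (RT ln10/nF)·log Q gives +0.77 − (0.0592/2)(−0.892) = +0.80 V.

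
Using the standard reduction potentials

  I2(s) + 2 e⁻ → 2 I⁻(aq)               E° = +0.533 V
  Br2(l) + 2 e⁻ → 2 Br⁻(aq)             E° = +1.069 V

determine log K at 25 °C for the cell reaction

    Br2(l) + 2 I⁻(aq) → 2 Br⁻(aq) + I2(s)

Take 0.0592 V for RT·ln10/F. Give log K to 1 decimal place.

log K = 18.1

The Br₂/Br⁻ couple is reduced (cathode); E°cell = +1.069 − (+0.533) = +0.536 V with n = 2.
At equilibrium E = 0, so log K = nE°cell / 0.0592 = (2)(+0.536) / 0.0592 = 18.1.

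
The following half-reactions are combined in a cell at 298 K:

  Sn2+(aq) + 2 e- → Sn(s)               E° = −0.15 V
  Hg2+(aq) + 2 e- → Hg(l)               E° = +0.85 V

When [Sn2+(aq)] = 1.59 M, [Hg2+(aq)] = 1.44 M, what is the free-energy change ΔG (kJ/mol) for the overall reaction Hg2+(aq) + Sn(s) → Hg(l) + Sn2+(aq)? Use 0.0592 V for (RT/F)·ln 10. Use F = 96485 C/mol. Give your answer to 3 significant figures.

With Hg²⁺/Hg reduced at the cathode, E°cell = +0.85 − (−0.15) = +1.00 V and n = 2.
The reaction quotient is [Sn2+(aq)] / [Hg2+(aq)] = 1.1; by Nernst, E = +1.00 − (0.0592/2)(0.043) = +0.9987 V.
Then ΔG = −nFE = −2 × 96485 × +0.9987 J/mol = −193 kJ/mol.

−193 kJ/mol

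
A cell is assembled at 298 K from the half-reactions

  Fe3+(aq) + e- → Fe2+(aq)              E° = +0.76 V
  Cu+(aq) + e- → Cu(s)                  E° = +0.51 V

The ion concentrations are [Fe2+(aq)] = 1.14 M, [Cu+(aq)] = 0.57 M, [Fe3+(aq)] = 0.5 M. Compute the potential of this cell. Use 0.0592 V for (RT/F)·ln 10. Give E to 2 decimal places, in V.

+0.24 V

The Fe³⁺/Fe²⁺ couple has the more positive E°, so it is the cathode; Cu⁺/Cu is the anode.
E°cell = +0.76 − (+0.51) = +0.25 V, with n = 1 electron transferred.
The balanced reaction is Fe3+(aq) + Cu(s) → Fe2+(aq) + Cu+(aq), so Q = ([Fe2+(aq)]·[Cu+(aq)]) / [Fe3+(aq)] = 1.3 and log Q = 0.114.
Applying E = E° − (RT ln10/nF)·log Q gives +0.25 − (0.0592/1)(0.114) = +0.24 V.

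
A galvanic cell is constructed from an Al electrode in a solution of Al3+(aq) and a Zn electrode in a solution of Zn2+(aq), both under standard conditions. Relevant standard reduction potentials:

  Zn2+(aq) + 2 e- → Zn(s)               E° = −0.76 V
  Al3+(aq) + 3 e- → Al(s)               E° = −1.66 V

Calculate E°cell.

The Zn²⁺/Zn couple has the higher E°, so Zn ion is reduced (cathode) and Al is oxidized (anode).
E°cell = E°(cathode) − E°(anode) = −0.76 − (−1.66) = +0.90 V.

+0.90 V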